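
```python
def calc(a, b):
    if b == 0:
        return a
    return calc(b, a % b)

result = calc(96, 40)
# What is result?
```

calc(96, 40) -> calc(40, 16) -> calc(16, 8) -> calc(8, 0) -> 8

Answer: 8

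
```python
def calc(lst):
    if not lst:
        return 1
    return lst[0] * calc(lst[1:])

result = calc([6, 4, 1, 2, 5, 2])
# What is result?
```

Product over [6, 4, 1, 2, 5, 2] = 6 * 4 * 1 * 2 * 5 * 2 = 480

Answer: 480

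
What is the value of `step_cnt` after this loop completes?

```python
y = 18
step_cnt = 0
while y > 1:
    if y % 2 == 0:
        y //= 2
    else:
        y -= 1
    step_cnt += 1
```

Steps to reduce 18 to 1
`step_cnt` takes the values: 0 → 1 → 2 → 3 → 4 → 5

Answer: 5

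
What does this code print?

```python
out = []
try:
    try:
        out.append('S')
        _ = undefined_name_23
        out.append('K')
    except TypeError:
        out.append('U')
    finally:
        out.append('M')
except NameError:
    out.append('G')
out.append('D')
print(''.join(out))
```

Execution trace: 'S' (inner try body) → 'M' (inner finally) → 'G' (outer except NameError) → 'D' (after the try/except). Output: SMGD

Answer: SMGD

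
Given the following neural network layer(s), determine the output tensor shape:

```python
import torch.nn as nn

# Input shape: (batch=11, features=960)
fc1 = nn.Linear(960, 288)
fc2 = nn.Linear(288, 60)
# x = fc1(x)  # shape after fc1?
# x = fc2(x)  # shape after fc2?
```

Input: (11, 960) -> after fc1: (11, 288) -> Output: (11, 60)

Answer: (11, 60)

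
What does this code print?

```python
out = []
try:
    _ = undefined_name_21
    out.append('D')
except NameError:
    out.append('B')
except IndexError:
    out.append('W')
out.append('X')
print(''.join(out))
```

Execution trace: 'B' (except NameError) → 'X' (after the try/except). Output: BX

Answer: BX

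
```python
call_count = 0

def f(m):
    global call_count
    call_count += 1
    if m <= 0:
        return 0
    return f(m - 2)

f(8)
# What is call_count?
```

Linear recursion stepping by 2: 5 calls from m=8 down to ≤0.

Answer: 5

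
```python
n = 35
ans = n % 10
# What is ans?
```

Trace:
`n = 35` → n = 35
`ans = n % 10` → ans = 5
So ans = 5

Answer: 5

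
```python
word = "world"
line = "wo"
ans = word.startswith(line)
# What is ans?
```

Trace:
`word = "world"` → word = 'world'
`line = "wo"` → line = 'wo'
`ans = word.startswith(line)` → ans = True
So ans = True

Answer: True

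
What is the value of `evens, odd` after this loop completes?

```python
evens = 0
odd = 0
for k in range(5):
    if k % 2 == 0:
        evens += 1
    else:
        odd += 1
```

Count evens and odds in range(5)
`evens, odd` takes the values: (0, 0) → (1, 0) → (1, 1) → (2, 1) → (2, 2) → (3, 2)

Answer: 3, 2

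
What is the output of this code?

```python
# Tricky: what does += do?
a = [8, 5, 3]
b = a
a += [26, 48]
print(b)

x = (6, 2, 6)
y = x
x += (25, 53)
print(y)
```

Key concept: += behavior differs for mutable vs immutable.
Step by step:
`a = [8, 5, 3]` → a = [8, 5, 3]
`b = a` → b = [8, 5, 3] (same object as a)
`a += [26, 48]` → a = [8, 5, 3, 26, 48] (same object as b); b = [8, 5, 3, 26, 48] (same object as a)
`print(b)` → prints [8, 5, 3, 26, 48]
`x = (6, 2, 6)` → x = (6, 2, 6)
`y = x` → y = (6, 2, 6)
`x += (25, 53)` → x = (6, 2, 6, 25, 53)
`print(y)` → prints (6, 2, 6)

Answer:
[8, 5, 3, 26, 48]
(6, 2, 6)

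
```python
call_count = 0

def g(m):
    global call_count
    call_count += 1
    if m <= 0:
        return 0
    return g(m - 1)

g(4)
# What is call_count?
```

Linear recursion stepping by 1: 5 calls from m=4 down to ≤0.

Answer: 5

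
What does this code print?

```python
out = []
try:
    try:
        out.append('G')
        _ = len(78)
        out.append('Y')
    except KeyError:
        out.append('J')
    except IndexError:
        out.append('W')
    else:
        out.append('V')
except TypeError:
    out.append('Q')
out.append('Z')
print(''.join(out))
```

Execution trace: 'G' (inner try body) → 'Q' (outer except TypeError) → 'Z' (after the try/except). Output: GQZ

Answer: GQZ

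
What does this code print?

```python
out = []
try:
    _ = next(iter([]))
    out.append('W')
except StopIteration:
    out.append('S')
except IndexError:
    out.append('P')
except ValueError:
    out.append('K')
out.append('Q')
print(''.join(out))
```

Execution trace: 'S' (except StopIteration) → 'Q' (after the try/except). Output: SQ

Answer: SQ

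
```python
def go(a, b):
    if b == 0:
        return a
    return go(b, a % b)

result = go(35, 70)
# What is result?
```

go(35, 70) -> go(70, 35) -> go(35, 0) -> 35

Answer: 35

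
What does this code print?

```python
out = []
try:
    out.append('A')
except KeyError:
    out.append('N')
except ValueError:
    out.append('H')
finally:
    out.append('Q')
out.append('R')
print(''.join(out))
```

Execution trace: 'A' (try body, no exception) → 'Q' (finally) → 'R' (after the try/except). Output: AQR

Answer: AQR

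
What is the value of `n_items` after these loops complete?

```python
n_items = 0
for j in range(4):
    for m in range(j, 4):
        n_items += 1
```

Upper triangle: 4 + 3 + ... + 1
`n_items` takes the values: 0 → 1 → 2 → 3 → 4 → 5 → 6 → 7 → 8 → 9 → 10

Answer: 10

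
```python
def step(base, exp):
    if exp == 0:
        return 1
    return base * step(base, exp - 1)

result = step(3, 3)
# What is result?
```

step(3, 3) = 3 * 3 * 3 = 27

Answer: 27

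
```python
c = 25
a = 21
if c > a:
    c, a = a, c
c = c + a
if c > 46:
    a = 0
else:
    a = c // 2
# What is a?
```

Trace:
`c = 25` → c = 25
`a = 21` → a = 21
`if c > a: ...` → c > a is True → c = 21; a = 25
`c = c + a` → c = 46
`if c > 46: ...` → c > 46 is False, take else branch → a = 23
So a = 23

Answer: 23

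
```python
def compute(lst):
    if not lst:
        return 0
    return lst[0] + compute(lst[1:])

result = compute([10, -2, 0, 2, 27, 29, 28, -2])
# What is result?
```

10 + (-2) + 0 + 2 + 27 + 29 + 28 + (-2) + 0 = 92

Answer: 92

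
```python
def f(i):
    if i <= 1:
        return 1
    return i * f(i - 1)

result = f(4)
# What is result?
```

f(4) = 4 * 3 * 2 * 1 = 24

Answer: 24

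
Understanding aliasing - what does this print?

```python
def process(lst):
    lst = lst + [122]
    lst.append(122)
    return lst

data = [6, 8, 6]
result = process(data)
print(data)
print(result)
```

Key concept: rebinding parameter vs mutation.
Step by step:
`data = [6, 8, 6]` → data = [6, 8, 6]
`result = process(data)` → result = [6, 8, 6, 122, 122]
`print(data)` → prints [6, 8, 6]
`print(result)` → prints [6, 8, 6, 122, 122]

Answer:
[6, 8, 6]
[6, 8, 6, 122, 122]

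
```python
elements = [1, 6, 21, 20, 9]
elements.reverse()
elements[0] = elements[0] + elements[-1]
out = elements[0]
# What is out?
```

Trace:
`elements = [1, 6, 21, 20, 9]` → elements = [1, 6, 21, 20, 9]
`elements.reverse()` → elements = [9, 20, 21, 6, 1]
`elements[0] = elements[0] + elements[-1]` → elements = [10, 20, 21, 6, 1]
`out = elements[0]` → out = 10
So out = 10

Answer: 10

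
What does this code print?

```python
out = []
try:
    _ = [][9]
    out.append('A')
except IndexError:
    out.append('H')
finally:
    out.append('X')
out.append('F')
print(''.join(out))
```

Execution trace: 'H' (except IndexError) → 'X' (finally) → 'F' (after the try/except). Output: HXF

Answer: HXF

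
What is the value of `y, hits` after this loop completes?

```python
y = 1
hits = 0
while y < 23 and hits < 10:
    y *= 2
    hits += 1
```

Double until >= 23 or 10 iterations
`y, hits` takes the values: (1, 0) → (2, 0) → (2, 1) → (4, 1) → (4, 2) → (8, 2) → (8, 3) → (16, 3) → (16, 4) → (32, 4) → (32, 5)

Answer: 32, 5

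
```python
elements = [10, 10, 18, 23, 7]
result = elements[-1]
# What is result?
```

Trace:
`elements = [10, 10, 18, 23, 7]` → elements = [10, 10, 18, 23, 7]
`result = elements[-1]` → result = 7
So result = 7

Answer: 7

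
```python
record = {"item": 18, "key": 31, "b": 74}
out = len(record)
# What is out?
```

Trace:
`record = {"item": 18, "key": 31, "b": 74}` → record = {'item': 18, 'key': 31, 'b': 74}
`out = len(record)` → out = 3
So out = 3

Answer: 3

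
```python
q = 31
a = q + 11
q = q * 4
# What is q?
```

Trace:
`q = 31` → q = 31
`a = q + 11` → a = 42
`q = q * 4` → q = 124
So q = 124

Answer: 124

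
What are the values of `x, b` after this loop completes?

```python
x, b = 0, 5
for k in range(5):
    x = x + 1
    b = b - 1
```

x goes 0→5, b goes 5→0
`x, b` takes the values: (0, 5) → (1, 5) → (1, 4) → (2, 4) → (2, 3) → (3, 3) → (3, 2) → (4, 2) → (4, 1) → (5, 1) → (5, 0)

Answer: 5, 0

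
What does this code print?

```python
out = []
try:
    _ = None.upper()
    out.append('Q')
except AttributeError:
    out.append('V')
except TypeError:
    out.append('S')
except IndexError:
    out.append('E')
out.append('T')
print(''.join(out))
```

Execution trace: 'V' (except AttributeError) → 'T' (after the try/except). Output: VT

Answer: VT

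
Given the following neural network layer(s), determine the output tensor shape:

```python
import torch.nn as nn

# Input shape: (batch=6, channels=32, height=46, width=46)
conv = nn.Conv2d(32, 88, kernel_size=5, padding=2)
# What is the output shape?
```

Input: (6, 32, 46, 46) -> Output: (6, 88, 46, 46)

Answer: (6, 88, 46, 46)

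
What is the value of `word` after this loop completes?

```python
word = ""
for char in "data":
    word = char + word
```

Reverse 'data'
`word` takes the values: "" → "d" → "ad" → "tad" → "atad"

Answer: "atad"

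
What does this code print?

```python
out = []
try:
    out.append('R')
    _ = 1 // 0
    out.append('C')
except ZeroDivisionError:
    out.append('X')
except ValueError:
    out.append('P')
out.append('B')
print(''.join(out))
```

Execution trace: 'R' (try body) → 'X' (except ZeroDivisionError) → 'B' (after the try/except). Output: RXB

Answer: RXB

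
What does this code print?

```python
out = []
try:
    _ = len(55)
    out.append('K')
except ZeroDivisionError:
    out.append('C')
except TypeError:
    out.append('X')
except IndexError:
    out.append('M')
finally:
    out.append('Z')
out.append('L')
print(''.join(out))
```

Execution trace: 'X' (except TypeError) → 'Z' (finally) → 'L' (after the try/except). Output: XZL

Answer: XZL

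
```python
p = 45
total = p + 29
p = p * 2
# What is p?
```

Trace:
`p = 45` → p = 45
`total = p + 29` → total = 74
`p = p * 2` → p = 90
So p = 90

Answer: 90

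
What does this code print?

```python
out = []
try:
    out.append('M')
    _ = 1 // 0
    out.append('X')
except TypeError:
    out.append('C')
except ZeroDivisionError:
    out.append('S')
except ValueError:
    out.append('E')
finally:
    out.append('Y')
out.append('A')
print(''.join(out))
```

Execution trace: 'M' (try body) → 'S' (except ZeroDivisionError) → 'Y' (finally) → 'A' (after the try/except). Output: MSYA

Answer: MSYA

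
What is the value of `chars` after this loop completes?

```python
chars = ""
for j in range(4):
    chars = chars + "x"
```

Repeat 'x' 4 times
`chars` takes the values: "" → "x" → "xx" → "xxx" → "xxxx"

Answer: "xxxx"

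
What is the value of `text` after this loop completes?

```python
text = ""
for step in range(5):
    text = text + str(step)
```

Concatenate digits 0 to 4
`text` takes the values: "" → "0" → "01" → "012" → "0123" → "01234"

Answer: "01234"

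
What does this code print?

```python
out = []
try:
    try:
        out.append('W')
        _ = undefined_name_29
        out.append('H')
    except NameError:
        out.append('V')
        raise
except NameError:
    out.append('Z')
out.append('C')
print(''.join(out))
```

Execution trace: 'W' (inner try body) → 'V' (inner except NameError) → 'Z' (outer except NameError) → 'C' (after the try/except). Output: WVZC

Answer: WVZC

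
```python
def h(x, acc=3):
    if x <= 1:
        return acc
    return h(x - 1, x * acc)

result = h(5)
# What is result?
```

Accumulator trace (n, acc): (5, 3) -> (4, 15) -> (3, 60) -> (2, 180) -> (1, 360) -> return 360

Answer: 360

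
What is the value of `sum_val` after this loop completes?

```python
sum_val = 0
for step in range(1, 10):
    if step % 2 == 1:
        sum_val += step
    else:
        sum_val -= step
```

Add odd, subtract even
`sum_val` takes the values: 0 → 1 → -1 → 2 → -2 → 3 → -3 → 4 → -4 → 5

Answer: 5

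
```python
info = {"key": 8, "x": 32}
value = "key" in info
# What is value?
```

Trace:
`info = {"key": 8, "x": 32}` → info = {'key': 8, 'x': 32}
`value = "key" in info` → value = True
So value = True

Answer: True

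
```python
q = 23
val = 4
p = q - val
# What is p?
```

Trace:
`q = 23` → q = 23
`val = 4` → val = 4
`p = q - val` → p = 19
So p = 19

Answer: 19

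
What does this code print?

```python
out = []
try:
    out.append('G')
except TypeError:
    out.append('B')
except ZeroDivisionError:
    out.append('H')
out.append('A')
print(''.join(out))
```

Execution trace: 'G' (try body, no exception) → 'A' (after the try/except). Output: GA

Answer: GA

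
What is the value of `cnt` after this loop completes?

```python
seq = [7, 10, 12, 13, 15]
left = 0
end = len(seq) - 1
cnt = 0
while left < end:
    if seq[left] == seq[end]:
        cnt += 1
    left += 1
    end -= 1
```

Count matching pairs from ends
`cnt` takes the values: 0

Answer: 0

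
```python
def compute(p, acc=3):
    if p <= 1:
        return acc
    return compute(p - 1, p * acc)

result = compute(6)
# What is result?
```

Accumulator trace (n, acc): (6, 3) -> (5, 18) -> (4, 90) -> (3, 360) -> (2, 1080) -> (1, 2160) -> return 2160

Answer: 2160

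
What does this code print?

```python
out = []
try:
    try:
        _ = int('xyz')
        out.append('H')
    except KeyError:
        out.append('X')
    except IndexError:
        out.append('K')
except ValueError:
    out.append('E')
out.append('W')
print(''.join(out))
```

Execution trace: 'E' (outer except ValueError) → 'W' (after the try/except). Output: EW

Answer: EW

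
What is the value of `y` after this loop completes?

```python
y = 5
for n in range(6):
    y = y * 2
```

Multiply by 2, 6 times: 5 * 2^6 = 320
`y` takes the values: 5 → 10 → 20 → 40 → 80 → 160 → 320

Answer: 320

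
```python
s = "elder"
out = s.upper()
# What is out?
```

Trace:
`s = "elder"` → s = 'elder'
`out = s.upper()` → out = 'ELDER'
So out = 'ELDER'

Answer: 'ELDER'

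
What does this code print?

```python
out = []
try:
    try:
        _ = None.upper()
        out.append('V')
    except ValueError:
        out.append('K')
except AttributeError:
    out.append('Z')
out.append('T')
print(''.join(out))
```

Execution trace: 'Z' (outer except AttributeError) → 'T' (after the try/except). Output: ZT

Answer: ZT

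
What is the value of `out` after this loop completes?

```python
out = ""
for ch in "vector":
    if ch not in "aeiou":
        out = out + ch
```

Remove vowels from 'vector'
`out` takes the values: "" → "v" → "vc" → "vct" → "vctr"

Answer: "vctr"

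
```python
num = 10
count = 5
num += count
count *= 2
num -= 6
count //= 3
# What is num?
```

Trace:
`num = 10` → num = 10
`count = 5` → count = 5
`num += count` → num = 15
`count *= 2` → count = 10
`num -= 6` → num = 9
`count //= 3` → count = 3
So num = 9

Answer: 9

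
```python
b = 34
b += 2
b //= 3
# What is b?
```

Trace:
`b = 34` → b = 34
`b += 2` → b = 36
`b //= 3` → b = 12
So b = 12

Answer: 12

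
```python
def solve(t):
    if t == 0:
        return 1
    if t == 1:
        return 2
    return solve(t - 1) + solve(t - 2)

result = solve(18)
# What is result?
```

Build up from base cases: solve(0)=1, solve(1)=2, solve(2)=3, solve(3)=5, solve(4)=8, solve(5)=13, solve(6)=21, ..., solve(18)=6765

Answer: 6765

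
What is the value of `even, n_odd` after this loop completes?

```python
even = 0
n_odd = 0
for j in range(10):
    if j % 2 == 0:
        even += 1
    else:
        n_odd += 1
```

Count evens and odds in range(10)
`even, n_odd` takes the values: (0, 0) → (1, 0) → (1, 1) → (2, 1) → (2, 2) → (3, 2) → (3, 3) → (4, 3) → (4, 4) → (5, 4) → (5, 5)

Answer: 5, 5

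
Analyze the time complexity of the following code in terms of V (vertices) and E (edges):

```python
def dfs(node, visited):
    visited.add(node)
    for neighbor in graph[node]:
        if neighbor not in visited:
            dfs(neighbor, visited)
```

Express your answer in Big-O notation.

This is Depth-first search (recursive). Time complexity: O(V + E).

Answer: O(V + E)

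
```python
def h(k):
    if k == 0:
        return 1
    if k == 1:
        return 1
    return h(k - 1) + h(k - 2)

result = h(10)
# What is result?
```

Build up from base cases: h(0)=1, h(1)=1, h(2)=2, h(3)=3, h(4)=5, h(5)=8, h(6)=13, ..., h(10)=89

Answer: 89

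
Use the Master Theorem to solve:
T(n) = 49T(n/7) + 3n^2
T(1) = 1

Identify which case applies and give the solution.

a=49, b=7, f(n)=3n^2. log_7(49) = 2. Since c=2 = 2, Case 2 applies: T(n) = Θ(n^log_b(a) · log n) = O(n^2 log n).

Answer: O(n^2 log n) - Case 2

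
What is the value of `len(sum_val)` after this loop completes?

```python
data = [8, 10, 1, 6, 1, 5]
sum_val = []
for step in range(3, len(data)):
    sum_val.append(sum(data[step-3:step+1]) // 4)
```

Number of 4-element averages
`sum_val` takes the values: [] → [6] → [6, 4] → [6, 4, 3]
So `len(sum_val)` = 3

Answer: 3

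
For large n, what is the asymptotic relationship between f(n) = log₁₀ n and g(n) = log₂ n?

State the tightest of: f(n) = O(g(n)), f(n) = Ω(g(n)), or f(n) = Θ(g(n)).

log₁₀ n vs log₂ n: f(n) = Θ(g(n)) — they are asymptotically equivalent (log bases differ by a constant factor).

Answer: f(n) = Θ(g(n)) — they are asymptotically equivalent (log bases differ by a constant factor).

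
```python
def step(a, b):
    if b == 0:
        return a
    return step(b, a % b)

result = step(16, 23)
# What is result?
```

step(16, 23) -> step(23, 16) -> step(16, 7) -> step(7, 2) -> step(2, 1) -> step(1, 0) -> 1

Answer: 1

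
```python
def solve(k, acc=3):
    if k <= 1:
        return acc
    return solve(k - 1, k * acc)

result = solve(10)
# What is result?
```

Accumulator trace (n, acc): (10, 3) -> (9, 30) -> (8, 270) -> (7, 2160) -> (6, 15120) -> (5, 90720) -> (4, 453600) -> (3, 1814400) -> (2, 5443200) -> (1, 10886400) -> return 10886400

Answer: 10886400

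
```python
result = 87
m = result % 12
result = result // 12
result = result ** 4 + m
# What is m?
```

Trace:
`result = 87` → result = 87
`m = result % 12` → m = 3
`result = result // 12` → result = 7
`result = result ** 4 + m` → result = 2404
So m = 3

Answer: 3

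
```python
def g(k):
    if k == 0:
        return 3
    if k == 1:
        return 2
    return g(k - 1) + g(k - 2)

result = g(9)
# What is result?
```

Build up from base cases: g(0)=3, g(1)=2, g(2)=5, g(3)=7, g(4)=12, g(5)=19, g(6)=31, ..., g(9)=131

Answer: 131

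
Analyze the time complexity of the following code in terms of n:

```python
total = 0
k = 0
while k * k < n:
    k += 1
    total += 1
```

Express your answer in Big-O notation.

Each loop level contributes: √n. Multiplying the contributions gives O(√n).

Answer: O(√n)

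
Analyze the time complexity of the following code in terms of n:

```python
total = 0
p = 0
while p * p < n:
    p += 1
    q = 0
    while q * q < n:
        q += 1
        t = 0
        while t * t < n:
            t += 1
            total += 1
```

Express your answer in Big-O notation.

Each loop level contributes: √n × √n × √n. Multiplying the contributions gives O(n√n).

Answer: O(n√n)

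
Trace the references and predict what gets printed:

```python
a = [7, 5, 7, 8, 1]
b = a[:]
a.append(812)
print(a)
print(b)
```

Key concept: slice [:] creates copy.
Step by step:
`a = [7, 5, 7, 8, 1]` → a = [7, 5, 7, 8, 1]
`b = a[:]` → b = [7, 5, 7, 8, 1]
`a.append(812)` → a = [7, 5, 7, 8, 1, 812]
`print(a)` → prints [7, 5, 7, 8, 1, 812]
`print(b)` → prints [7, 5, 7, 8, 1]

Answer:
[7, 5, 7, 8, 1, 812]
[7, 5, 7, 8, 1]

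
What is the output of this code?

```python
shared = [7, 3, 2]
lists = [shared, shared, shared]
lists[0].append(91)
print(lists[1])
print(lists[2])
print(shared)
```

Key concept: list of same reference.
Step by step:
`shared = [7, 3, 2]` → shared = [7, 3, 2]
`lists = [shared, shared, shared]` → lists = [[7, 3, 2], [7, 3, 2], [7, 3, 2]]
`lists[0].append(91)` → shared = [7, 3, 2, 91]; lists = [[7, 3, 2, 91], [7, 3, 2, 91], [7, 3, 2, 91]]
`print(lists[1])` → prints [7, 3, 2, 91]
`print(lists[2])` → prints [7, 3, 2, 91]
`print(shared)` → prints [7, 3, 2, 91]

Answer:
[7, 3, 2, 91]
[7, 3, 2, 91]
[7, 3, 2, 91]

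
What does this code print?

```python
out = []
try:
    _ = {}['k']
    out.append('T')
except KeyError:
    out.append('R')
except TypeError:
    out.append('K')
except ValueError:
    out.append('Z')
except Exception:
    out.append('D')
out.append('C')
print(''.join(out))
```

Execution trace: 'R' (except KeyError) → 'C' (after the try/except). Output: RC

Answer: RC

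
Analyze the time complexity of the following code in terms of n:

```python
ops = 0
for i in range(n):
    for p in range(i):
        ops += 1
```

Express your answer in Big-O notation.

Each loop level contributes: n × n. Multiplying the contributions gives O(n^2).

Answer: O(n^2)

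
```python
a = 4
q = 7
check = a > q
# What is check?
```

Trace:
`a = 4` → a = 4
`q = 7` → q = 7
`check = a > q` → check = False
So check = False

Answer: False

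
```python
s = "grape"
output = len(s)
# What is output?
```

Trace:
`s = "grape"` → s = 'grape'
`output = len(s)` → output = 5
So output = 5

Answer: 5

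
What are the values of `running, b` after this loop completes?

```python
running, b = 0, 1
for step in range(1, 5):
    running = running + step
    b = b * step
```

Sum and factorial of 1 to 4
`running, b` takes the values: (0, 1) → (1, 1) → (3, 1) → (3, 2) → (6, 2) → (6, 6) → (10, 6) → (10, 24)

Answer: 10, 24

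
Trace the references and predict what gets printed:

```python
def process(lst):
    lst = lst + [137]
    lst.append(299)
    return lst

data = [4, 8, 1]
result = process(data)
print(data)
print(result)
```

Key concept: rebinding parameter vs mutation.
Step by step:
`data = [4, 8, 1]` → data = [4, 8, 1]
`result = process(data)` → result = [4, 8, 1, 137, 299]
`print(data)` → prints [4, 8, 1]
`print(result)` → prints [4, 8, 1, 137, 299]

Answer:
[4, 8, 1]
[4, 8, 1, 137, 299]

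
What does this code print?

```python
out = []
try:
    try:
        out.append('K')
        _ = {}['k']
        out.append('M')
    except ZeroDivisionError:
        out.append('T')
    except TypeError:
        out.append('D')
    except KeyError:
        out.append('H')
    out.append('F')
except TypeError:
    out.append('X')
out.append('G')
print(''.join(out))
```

Execution trace: 'K' (inner try body) → 'H' (inner except KeyError) → 'F' (try body, no exception) → 'G' (after the try/except). Output: KHFG

Answer: KHFG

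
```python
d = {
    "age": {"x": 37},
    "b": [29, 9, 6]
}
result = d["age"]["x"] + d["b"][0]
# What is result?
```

Trace:
`d = { ...` → d = {'age': {'x': 37}, 'b': [29, 9, 6]}
`result = d["age"]["x"] + d["b"][0]` → result = 66
So result = 66

Answer: 66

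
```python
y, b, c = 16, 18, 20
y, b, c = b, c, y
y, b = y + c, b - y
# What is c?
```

Trace:
`y, b, c = 16, 18, 20` → y = 16; b = 18; c = 20
`y, b, c = b, c, y` → y = 18; b = 20; c = 16
`y, b = y + c, b - y` → y = 34; b = 2
So c = 16

Answer: 16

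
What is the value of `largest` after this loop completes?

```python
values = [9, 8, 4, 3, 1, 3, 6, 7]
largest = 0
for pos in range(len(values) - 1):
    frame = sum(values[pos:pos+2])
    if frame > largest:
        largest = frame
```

Max sum of 2-element window in [9, 8, 4, 3, 1, 3, 6, 7]
`largest` takes the values: 0 → 17

Answer: 17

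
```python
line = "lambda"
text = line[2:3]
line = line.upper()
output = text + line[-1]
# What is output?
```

Trace:
`line = "lambda"` → line = 'lambda'
`text = line[2:3]` → text = 'm'
`line = line.upper()` → line = 'LAMBDA'
`output = text + line[-1]` → output = 'mA'
So output = 'mA'

Answer: 'mA'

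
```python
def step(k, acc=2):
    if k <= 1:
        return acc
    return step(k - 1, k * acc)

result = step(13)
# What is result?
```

Accumulator trace (n, acc): (13, 2) -> (12, 26) -> (11, 312) -> (10, 3432) -> (9, 34320) -> (8, 308880) -> (7, 2471040) -> (6, 17297280) -> (5, 103783680) -> (4, 518918400) -> (3, 2075673600) -> (2, 6227020800) -> (1, 12454041600) -> return 12454041600

Answer: 12454041600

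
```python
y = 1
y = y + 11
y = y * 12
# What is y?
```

Trace:
`y = 1` → y = 1
`y = y + 11` → y = 12
`y = y * 12` → y = 144
So y = 144

Answer: 144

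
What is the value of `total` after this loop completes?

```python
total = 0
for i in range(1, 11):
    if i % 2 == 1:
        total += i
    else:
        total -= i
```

Add odd, subtract even
`total` takes the values: 0 → 1 → -1 → 2 → -2 → 3 → -3 → 4 → -4 → 5 → -5

Answer: -5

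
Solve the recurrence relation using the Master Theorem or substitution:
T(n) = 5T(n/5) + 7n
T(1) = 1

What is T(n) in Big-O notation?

By Master Theorem: a=5, b=5, f(n)=7n. Since log_5(5) = 1 and f(n) = Θ(n^1), Case 2 applies. T(n) = O(n log n).

Answer: O(n log n)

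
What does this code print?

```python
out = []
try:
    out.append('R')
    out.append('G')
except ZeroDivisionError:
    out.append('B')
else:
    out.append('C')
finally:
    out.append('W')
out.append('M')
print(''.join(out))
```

Execution trace: 'R' (try body) → 'G' (try body, no exception) → 'C' (else) → 'W' (finally) → 'M' (after the try/except). Output: RGCWM

Answer: RGCWM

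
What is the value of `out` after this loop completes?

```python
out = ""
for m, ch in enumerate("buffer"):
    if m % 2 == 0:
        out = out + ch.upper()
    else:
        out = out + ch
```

Uppercase even positions in 'buffer'
`out` takes the values: "" → "B" → "Bu" → "BuF" → "BuFf" → "BuFfE" → "BuFfEr"

Answer: "BuFfEr"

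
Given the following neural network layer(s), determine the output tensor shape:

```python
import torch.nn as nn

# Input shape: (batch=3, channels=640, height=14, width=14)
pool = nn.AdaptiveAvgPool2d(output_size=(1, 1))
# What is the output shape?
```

Input: (3, 640, 14, 14) -> Output: (3, 640, 1, 1)

Answer: (3, 640, 1, 1)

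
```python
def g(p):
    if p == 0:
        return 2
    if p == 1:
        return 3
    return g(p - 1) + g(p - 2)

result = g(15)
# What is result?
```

Build up from base cases: g(0)=2, g(1)=3, g(2)=5, g(3)=8, g(4)=13, g(5)=21, g(6)=34, ..., g(15)=2584

Answer: 2584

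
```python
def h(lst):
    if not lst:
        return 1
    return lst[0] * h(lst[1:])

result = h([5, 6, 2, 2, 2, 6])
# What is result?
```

Product over [5, 6, 2, 2, 2, 6] = 5 * 6 * 2 * 2 * 2 * 6 = 1440

Answer: 1440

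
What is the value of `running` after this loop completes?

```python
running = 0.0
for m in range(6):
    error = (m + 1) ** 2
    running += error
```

Sum of squared losses 1² + 2² + ... + 6²
`running` takes the values: 0.0 → 1.0 → 5.0 → 14.0 → 30.0 → 55.0 → 91.0

Answer: 91.0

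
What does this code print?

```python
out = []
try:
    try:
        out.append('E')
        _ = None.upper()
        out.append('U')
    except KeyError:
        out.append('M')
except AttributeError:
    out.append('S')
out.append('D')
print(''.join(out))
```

Execution trace: 'E' (try body) → 'S' (outer except AttributeError) → 'D' (after the try/except). Output: ESD

Answer: ESD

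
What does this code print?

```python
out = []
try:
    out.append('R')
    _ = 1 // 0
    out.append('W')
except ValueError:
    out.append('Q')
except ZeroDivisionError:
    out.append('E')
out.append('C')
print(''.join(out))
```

Execution trace: 'R' (try body) → 'E' (except ZeroDivisionError) → 'C' (after the try/except). Output: REC

Answer: REC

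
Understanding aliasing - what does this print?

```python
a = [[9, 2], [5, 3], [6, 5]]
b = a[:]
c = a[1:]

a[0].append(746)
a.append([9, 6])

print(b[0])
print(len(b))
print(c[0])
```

Key concept: slice with nested mutation.
Step by step:
`a = [[9, 2], [5, 3], [6, 5]]` → a = [[9, 2], [5, 3], [6, 5]]
`b = a[:]` → b = [[9, 2], [5, 3], [6, 5]]
`c = a[1:]` → c = [[5, 3], [6, 5]]
`a[0].append(746)` → a = [[9, 2, 746], [5, 3], [6, 5]]; b = [[9, 2, 746], [5, 3], [6, 5]]
`a.append([9, 6])` → a = [[9, 2, 746], [5, 3], [6, 5], [9, 6]]
`print(b[0])` → prints [9, 2, 746]
`print(len(b))` → prints 3
`print(c[0])` → prints [5, 3]

Answer:
[9, 2, 746]
3
[5, 3]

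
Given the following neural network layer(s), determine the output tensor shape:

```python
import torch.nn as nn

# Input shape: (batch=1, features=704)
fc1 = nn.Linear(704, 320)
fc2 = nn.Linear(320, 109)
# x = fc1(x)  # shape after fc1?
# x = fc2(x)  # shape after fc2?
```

Input: (1, 704) -> after fc1: (1, 320) -> Output: (1, 109)

Answer: (1, 109)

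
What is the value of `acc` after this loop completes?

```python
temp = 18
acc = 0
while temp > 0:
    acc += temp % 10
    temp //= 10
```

Sum digits of 18
`acc` takes the values: 0 → 8 → 9

Answer: 9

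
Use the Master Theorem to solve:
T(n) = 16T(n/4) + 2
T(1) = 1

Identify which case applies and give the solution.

a=16, b=4, f(n)=2. log_4(16) = 2. Since c=0 < 2, Case 1 applies: T(n) = Θ(n^log_b(a)) = O(n^2).

Answer: O(n^2) - Case 1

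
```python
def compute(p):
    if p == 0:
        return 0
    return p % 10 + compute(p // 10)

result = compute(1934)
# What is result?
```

Sum of digits of 1934: 4 + 3 + 9 + 1 = 17

Answer: 17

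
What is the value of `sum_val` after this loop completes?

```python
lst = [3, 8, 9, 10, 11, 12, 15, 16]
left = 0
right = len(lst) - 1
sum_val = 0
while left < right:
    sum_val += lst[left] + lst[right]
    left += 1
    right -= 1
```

Sum of pairs from ends
`sum_val` takes the values: 0 → 19 → 42 → 63 → 84

Answer: 84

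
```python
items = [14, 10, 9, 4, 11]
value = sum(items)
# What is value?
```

Trace:
`items = [14, 10, 9, 4, 11]` → items = [14, 10, 9, 4, 11]
`value = sum(items)` → value = 48
So value = 48

Answer: 48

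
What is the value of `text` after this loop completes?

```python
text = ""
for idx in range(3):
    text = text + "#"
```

Repeat '#' 3 times
`text` takes the values: "" → "#" → "##" → "###"

Answer: "###"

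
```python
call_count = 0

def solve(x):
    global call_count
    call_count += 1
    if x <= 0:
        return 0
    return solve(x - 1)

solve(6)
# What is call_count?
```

Linear recursion stepping by 1: 7 calls from x=6 down to ≤0.

Answer: 7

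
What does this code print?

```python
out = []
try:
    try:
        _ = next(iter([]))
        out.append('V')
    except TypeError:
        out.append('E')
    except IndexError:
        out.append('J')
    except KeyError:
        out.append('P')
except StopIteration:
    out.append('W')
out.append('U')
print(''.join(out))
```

Execution trace: 'W' (outer except StopIteration) → 'U' (after the try/except). Output: WU

Answer: WU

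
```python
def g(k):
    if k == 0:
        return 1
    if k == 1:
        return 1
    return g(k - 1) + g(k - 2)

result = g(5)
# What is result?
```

Build up from base cases: g(0)=1, g(1)=1, g(2)=2, g(3)=3, g(4)=5, g(5)=8

Answer: 8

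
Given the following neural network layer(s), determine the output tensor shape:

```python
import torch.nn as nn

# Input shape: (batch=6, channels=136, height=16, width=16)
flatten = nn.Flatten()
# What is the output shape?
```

Input: (6, 136, 16, 16) -> Output: (6, 34816)

Answer: (6, 34816)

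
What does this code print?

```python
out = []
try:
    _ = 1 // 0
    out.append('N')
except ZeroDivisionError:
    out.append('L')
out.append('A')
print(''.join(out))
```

Execution trace: 'L' (except ZeroDivisionError) → 'A' (after the try/except). Output: LA

Answer: LA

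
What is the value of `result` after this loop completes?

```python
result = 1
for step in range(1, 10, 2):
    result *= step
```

Product of 1, 3, 5, ... up to 9
`result` takes the values: 1 → 3 → 15 → 105 → 945

Answer: 945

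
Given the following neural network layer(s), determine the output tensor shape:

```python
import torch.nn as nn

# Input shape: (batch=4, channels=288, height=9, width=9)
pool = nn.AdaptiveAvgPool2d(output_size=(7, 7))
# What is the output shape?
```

Input: (4, 288, 9, 9) -> Output: (4, 288, 7, 7)

Answer: (4, 288, 7, 7)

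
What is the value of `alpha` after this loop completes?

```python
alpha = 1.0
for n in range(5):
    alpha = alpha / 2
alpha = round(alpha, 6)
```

Halving LR 5 times: 1 / 2^5
`alpha` takes the values: 1.0 → 0.5 → 0.25 → 0.125 → 0.0625 → 0.03125

Answer: 0.03125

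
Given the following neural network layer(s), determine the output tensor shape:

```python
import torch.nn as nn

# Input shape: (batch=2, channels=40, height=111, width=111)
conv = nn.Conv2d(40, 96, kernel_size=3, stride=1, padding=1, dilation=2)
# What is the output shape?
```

Input: (2, 40, 111, 111) -> Output: (2, 96, 109, 109)

Answer: (2, 96, 109, 109)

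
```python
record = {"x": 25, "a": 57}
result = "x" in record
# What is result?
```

Trace:
`record = {"x": 25, "a": 57}` → record = {'x': 25, 'a': 57}
`result = "x" in record` → result = True
So result = True

Answer: True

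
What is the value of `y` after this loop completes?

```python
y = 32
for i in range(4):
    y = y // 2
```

Halve 4 times: 32 // 2^4 = 2
`y` takes the values: 32 → 16 → 8 → 4 → 2

Answer: 2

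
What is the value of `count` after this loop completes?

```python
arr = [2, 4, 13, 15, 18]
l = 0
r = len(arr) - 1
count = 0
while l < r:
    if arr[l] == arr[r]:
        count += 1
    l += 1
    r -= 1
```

Count matching pairs from ends
`count` takes the values: 0

Answer: 0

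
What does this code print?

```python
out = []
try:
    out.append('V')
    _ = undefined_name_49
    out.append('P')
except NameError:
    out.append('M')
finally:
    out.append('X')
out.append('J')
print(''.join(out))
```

Execution trace: 'V' (try body) → 'M' (except NameError) → 'X' (finally) → 'J' (after the try/except). Output: VMXJ

Answer: VMXJ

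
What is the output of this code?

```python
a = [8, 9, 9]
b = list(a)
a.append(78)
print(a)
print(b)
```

Key concept: list() constructor creates copy.
Step by step:
`a = [8, 9, 9]` → a = [8, 9, 9]
`b = list(a)` → b = [8, 9, 9]
`a.append(78)` → a = [8, 9, 9, 78]
`print(a)` → prints [8, 9, 9, 78]
`print(b)` → prints [8, 9, 9]

Answer:
[8, 9, 9, 78]
[8, 9, 9]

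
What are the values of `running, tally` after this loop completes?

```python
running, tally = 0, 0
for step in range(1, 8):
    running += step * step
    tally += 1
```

Sum of squares and count
`running, tally` takes the values: (0, 0) → (1, 0) → (1, 1) → (5, 1) → (5, 2) → (14, 2) → (14, 3) → (30, 3) → (30, 4) → (55, 4) → (55, 5) → (91, 5) → (91, 6) → (140, 6) → (140, 7)

Answer: 140, 7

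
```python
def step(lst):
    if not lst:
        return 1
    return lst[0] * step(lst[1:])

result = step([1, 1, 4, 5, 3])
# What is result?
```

Product over [1, 1, 4, 5, 3] = 1 * 1 * 4 * 5 * 3 = 60

Answer: 60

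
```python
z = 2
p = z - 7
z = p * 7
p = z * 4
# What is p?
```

Trace:
`z = 2` → z = 2
`p = z - 7` → p = -5
`z = p * 7` → z = -35
`p = z * 4` → p = -140
So p = -140

Answer: -140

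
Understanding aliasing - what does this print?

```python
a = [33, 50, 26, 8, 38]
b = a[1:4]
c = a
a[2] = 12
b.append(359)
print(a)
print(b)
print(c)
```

Key concept: slice vs alias.
Step by step:
`a = [33, 50, 26, 8, 38]` → a = [33, 50, 26, 8, 38]
`b = a[1:4]` → b = [50, 26, 8]
`c = a` → c = [33, 50, 26, 8, 38] (same object as a)
`a[2] = 12` → a = [33, 50, 12, 8, 38] (same object as c); c = [33, 50, 12, 8, 38] (same object as a)
`b.append(359)` → b = [50, 26, 8, 359]
`print(a)` → prints [33, 50, 12, 8, 38]
`print(b)` → prints [50, 26, 8, 359]
`print(c)` → prints [33, 50, 12, 8, 38]

Answer:
[33, 50, 12, 8, 38]
[50, 26, 8, 359]
[33, 50, 12, 8, 38]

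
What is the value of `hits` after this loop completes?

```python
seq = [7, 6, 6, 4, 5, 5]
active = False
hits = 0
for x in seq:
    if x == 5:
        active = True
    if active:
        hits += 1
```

Count elements after first 5 in [7, 6, 6, 4, 5, 5]
`hits` takes the values: 0 → 1 → 2

Answer: 2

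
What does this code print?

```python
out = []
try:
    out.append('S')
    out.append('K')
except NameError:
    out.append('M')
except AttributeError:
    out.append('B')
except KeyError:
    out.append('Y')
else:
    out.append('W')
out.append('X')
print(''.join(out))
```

Execution trace: 'S' (try body) → 'K' (try body, no exception) → 'W' (else) → 'X' (after the try/except). Output: SKWX

Answer: SKWX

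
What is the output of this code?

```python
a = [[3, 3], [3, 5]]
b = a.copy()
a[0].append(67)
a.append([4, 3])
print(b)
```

Key concept: shallow copy with nested lists.
Step by step:
`a = [[3, 3], [3, 5]]` → a = [[3, 3], [3, 5]]
`b = a.copy()` → b = [[3, 3], [3, 5]]
`a[0].append(67)` → a = [[3, 3, 67], [3, 5]]; b = [[3, 3, 67], [3, 5]]
`a.append([4, 3])` → a = [[3, 3, 67], [3, 5], [4, 3]]
`print(b)` → prints [[3, 3, 67], [3, 5]]

Answer: [[3, 3, 67], [3, 5]]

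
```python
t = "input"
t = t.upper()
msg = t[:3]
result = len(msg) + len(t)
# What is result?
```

Trace:
`t = "input"` → t = 'input'
`t = t.upper()` → t = 'INPUT'
`msg = t[:3]` → msg = 'INP'
`result = len(msg) + len(t)` → result = 8
So result = 8

Answer: 8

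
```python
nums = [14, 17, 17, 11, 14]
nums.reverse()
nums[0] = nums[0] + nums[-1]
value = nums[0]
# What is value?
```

Trace:
`nums = [14, 17, 17, 11, 14]` → nums = [14, 17, 17, 11, 14]
`nums.reverse()` → nums = [14, 11, 17, 17, 14]
`nums[0] = nums[0] + nums[-1]` → nums = [28, 11, 17, 17, 14]
`value = nums[0]` → value = 28
So value = 28

Answer: 28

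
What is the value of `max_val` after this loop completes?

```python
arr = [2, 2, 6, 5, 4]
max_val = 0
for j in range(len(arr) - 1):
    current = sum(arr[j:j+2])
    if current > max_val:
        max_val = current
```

Max sum of 2-element window in [2, 2, 6, 5, 4]
`max_val` takes the values: 0 → 4 → 8 → 11

Answer: 11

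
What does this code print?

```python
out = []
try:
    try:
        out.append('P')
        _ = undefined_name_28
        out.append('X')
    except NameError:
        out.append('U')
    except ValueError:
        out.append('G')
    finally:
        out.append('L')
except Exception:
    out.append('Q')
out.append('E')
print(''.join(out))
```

Execution trace: 'P' (inner try body) → 'U' (inner except NameError) → 'L' (inner finally) → 'E' (after the try/except). Output: PULE

Answer: PULE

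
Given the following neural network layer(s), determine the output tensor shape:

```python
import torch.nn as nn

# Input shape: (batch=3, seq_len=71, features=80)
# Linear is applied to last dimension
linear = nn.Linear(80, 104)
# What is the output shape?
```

Input: (3, 71, 80) -> Output: (3, 71, 104)

Answer: (3, 71, 104)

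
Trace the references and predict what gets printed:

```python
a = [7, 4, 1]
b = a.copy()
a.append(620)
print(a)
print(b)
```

Key concept: list.copy() creates independent copy.
Step by step:
`a = [7, 4, 1]` → a = [7, 4, 1]
`b = a.copy()` → b = [7, 4, 1]
`a.append(620)` → a = [7, 4, 1, 620]
`print(a)` → prints [7, 4, 1, 620]
`print(b)` → prints [7, 4, 1]

Answer:
[7, 4, 1, 620]
[7, 4, 1]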